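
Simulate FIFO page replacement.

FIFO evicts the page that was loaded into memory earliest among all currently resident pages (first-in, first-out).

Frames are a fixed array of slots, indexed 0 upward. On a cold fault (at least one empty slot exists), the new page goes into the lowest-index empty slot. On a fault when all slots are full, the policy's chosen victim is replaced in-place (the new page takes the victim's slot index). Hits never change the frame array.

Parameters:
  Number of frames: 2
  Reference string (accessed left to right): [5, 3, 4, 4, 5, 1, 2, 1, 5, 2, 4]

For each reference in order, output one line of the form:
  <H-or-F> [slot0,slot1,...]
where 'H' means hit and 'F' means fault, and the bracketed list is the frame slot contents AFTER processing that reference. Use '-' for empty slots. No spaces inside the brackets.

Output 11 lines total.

F [5,-]
F [5,3]
F [4,3]
H [4,3]
F [4,5]
F [1,5]
F [1,2]
H [1,2]
F [5,2]
H [5,2]
F [5,4]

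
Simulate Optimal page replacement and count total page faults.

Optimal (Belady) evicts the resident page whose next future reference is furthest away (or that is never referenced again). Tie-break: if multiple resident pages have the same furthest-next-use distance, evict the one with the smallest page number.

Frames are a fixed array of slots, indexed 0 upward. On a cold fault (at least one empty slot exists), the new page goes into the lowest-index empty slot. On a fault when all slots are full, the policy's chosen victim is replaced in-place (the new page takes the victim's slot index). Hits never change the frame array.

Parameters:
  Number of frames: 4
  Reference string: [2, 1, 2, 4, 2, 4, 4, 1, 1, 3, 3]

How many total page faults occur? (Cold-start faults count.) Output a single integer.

Answer: 4

Derivation:
Step 0: ref 2 → FAULT, frames=[2,-,-,-]
Step 1: ref 1 → FAULT, frames=[2,1,-,-]
Step 2: ref 2 → HIT, frames=[2,1,-,-]
Step 3: ref 4 → FAULT, frames=[2,1,4,-]
Step 4: ref 2 → HIT, frames=[2,1,4,-]
Step 5: ref 4 → HIT, frames=[2,1,4,-]
Step 6: ref 4 → HIT, frames=[2,1,4,-]
Step 7: ref 1 → HIT, frames=[2,1,4,-]
Step 8: ref 1 → HIT, frames=[2,1,4,-]
Step 9: ref 3 → FAULT, frames=[2,1,4,3]
Step 10: ref 3 → HIT, frames=[2,1,4,3]
Total faults: 4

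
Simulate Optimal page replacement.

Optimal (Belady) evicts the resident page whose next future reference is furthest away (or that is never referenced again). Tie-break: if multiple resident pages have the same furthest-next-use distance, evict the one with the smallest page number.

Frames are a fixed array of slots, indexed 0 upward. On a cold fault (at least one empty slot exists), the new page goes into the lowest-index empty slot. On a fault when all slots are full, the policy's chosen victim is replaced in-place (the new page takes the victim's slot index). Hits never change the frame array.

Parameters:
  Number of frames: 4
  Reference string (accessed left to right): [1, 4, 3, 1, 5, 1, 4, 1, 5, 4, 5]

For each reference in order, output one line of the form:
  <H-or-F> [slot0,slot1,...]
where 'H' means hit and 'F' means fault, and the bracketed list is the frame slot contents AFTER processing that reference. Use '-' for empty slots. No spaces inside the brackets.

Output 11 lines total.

F [1,-,-,-]
F [1,4,-,-]
F [1,4,3,-]
H [1,4,3,-]
F [1,4,3,5]
H [1,4,3,5]
H [1,4,3,5]
H [1,4,3,5]
H [1,4,3,5]
H [1,4,3,5]
H [1,4,3,5]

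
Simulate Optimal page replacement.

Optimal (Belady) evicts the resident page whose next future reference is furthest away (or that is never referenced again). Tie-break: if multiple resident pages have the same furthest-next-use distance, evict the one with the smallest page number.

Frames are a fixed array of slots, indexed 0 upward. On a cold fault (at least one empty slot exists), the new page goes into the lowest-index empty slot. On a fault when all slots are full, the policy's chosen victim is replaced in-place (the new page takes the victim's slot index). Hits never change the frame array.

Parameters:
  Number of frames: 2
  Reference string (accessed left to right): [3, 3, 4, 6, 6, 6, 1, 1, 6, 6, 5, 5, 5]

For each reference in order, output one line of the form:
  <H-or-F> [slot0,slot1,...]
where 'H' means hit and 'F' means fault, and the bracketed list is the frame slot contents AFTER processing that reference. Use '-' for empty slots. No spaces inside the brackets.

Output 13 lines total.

F [3,-]
H [3,-]
F [3,4]
F [6,4]
H [6,4]
H [6,4]
F [6,1]
H [6,1]
H [6,1]
H [6,1]
F [6,5]
H [6,5]
H [6,5]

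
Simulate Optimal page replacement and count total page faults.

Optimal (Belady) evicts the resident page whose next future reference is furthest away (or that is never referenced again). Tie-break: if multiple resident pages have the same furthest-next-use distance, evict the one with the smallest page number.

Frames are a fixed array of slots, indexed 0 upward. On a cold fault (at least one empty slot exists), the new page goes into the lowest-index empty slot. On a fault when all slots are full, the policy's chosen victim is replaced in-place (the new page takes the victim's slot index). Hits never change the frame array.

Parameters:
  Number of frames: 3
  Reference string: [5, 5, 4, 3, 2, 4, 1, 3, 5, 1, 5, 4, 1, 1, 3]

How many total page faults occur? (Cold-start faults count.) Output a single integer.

Answer: 7

Derivation:
Step 0: ref 5 → FAULT, frames=[5,-,-]
Step 1: ref 5 → HIT, frames=[5,-,-]
Step 2: ref 4 → FAULT, frames=[5,4,-]
Step 3: ref 3 → FAULT, frames=[5,4,3]
Step 4: ref 2 → FAULT (evict 5), frames=[2,4,3]
Step 5: ref 4 → HIT, frames=[2,4,3]
Step 6: ref 1 → FAULT (evict 2), frames=[1,4,3]
Step 7: ref 3 → HIT, frames=[1,4,3]
Step 8: ref 5 → FAULT (evict 3), frames=[1,4,5]
Step 9: ref 1 → HIT, frames=[1,4,5]
Step 10: ref 5 → HIT, frames=[1,4,5]
Step 11: ref 4 → HIT, frames=[1,4,5]
Step 12: ref 1 → HIT, frames=[1,4,5]
Step 13: ref 1 → HIT, frames=[1,4,5]
Step 14: ref 3 → FAULT (evict 1), frames=[3,4,5]
Total faults: 7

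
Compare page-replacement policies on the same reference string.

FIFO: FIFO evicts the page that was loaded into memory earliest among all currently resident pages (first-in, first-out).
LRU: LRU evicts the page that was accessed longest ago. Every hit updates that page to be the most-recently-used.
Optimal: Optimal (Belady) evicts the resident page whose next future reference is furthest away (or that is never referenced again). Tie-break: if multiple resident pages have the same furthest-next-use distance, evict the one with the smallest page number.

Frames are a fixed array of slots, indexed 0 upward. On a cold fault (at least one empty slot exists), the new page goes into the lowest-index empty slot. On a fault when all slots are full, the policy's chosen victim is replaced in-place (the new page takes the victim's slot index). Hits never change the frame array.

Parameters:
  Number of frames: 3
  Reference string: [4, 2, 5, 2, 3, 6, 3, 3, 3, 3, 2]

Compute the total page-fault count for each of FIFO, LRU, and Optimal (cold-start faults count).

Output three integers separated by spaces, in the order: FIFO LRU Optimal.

--- FIFO ---
  step 0: ref 4 -> FAULT, frames=[4,-,-] (faults so far: 1)
  step 1: ref 2 -> FAULT, frames=[4,2,-] (faults so far: 2)
  step 2: ref 5 -> FAULT, frames=[4,2,5] (faults so far: 3)
  step 3: ref 2 -> HIT, frames=[4,2,5] (faults so far: 3)
  step 4: ref 3 -> FAULT, evict 4, frames=[3,2,5] (faults so far: 4)
  step 5: ref 6 -> FAULT, evict 2, frames=[3,6,5] (faults so far: 5)
  step 6: ref 3 -> HIT, frames=[3,6,5] (faults so far: 5)
  step 7: ref 3 -> HIT, frames=[3,6,5] (faults so far: 5)
  step 8: ref 3 -> HIT, frames=[3,6,5] (faults so far: 5)
  step 9: ref 3 -> HIT, frames=[3,6,5] (faults so far: 5)
  step 10: ref 2 -> FAULT, evict 5, frames=[3,6,2] (faults so far: 6)
  FIFO total faults: 6
--- LRU ---
  step 0: ref 4 -> FAULT, frames=[4,-,-] (faults so far: 1)
  step 1: ref 2 -> FAULT, frames=[4,2,-] (faults so far: 2)
  step 2: ref 5 -> FAULT, frames=[4,2,5] (faults so far: 3)
  step 3: ref 2 -> HIT, frames=[4,2,5] (faults so far: 3)
  step 4: ref 3 -> FAULT, evict 4, frames=[3,2,5] (faults so far: 4)
  step 5: ref 6 -> FAULT, evict 5, frames=[3,2,6] (faults so far: 5)
  step 6: ref 3 -> HIT, frames=[3,2,6] (faults so far: 5)
  step 7: ref 3 -> HIT, frames=[3,2,6] (faults so far: 5)
  step 8: ref 3 -> HIT, frames=[3,2,6] (faults so far: 5)
  step 9: ref 3 -> HIT, frames=[3,2,6] (faults so far: 5)
  step 10: ref 2 -> HIT, frames=[3,2,6] (faults so far: 5)
  LRU total faults: 5
--- Optimal ---
  step 0: ref 4 -> FAULT, frames=[4,-,-] (faults so far: 1)
  step 1: ref 2 -> FAULT, frames=[4,2,-] (faults so far: 2)
  step 2: ref 5 -> FAULT, frames=[4,2,5] (faults so far: 3)
  step 3: ref 2 -> HIT, frames=[4,2,5] (faults so far: 3)
  step 4: ref 3 -> FAULT, evict 4, frames=[3,2,5] (faults so far: 4)
  step 5: ref 6 -> FAULT, evict 5, frames=[3,2,6] (faults so far: 5)
  step 6: ref 3 -> HIT, frames=[3,2,6] (faults so far: 5)
  step 7: ref 3 -> HIT, frames=[3,2,6] (faults so far: 5)
  step 8: ref 3 -> HIT, frames=[3,2,6] (faults so far: 5)
  step 9: ref 3 -> HIT, frames=[3,2,6] (faults so far: 5)
  step 10: ref 2 -> HIT, frames=[3,2,6] (faults so far: 5)
  Optimal total faults: 5

Answer: 6 5 5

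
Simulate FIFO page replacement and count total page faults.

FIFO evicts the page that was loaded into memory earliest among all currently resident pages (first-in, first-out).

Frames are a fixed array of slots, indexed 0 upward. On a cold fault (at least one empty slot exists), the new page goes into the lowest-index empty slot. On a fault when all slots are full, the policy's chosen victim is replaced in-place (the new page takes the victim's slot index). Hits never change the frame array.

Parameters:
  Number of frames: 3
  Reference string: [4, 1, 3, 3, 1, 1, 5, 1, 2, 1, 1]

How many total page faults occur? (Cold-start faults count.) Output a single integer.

Step 0: ref 4 → FAULT, frames=[4,-,-]
Step 1: ref 1 → FAULT, frames=[4,1,-]
Step 2: ref 3 → FAULT, frames=[4,1,3]
Step 3: ref 3 → HIT, frames=[4,1,3]
Step 4: ref 1 → HIT, frames=[4,1,3]
Step 5: ref 1 → HIT, frames=[4,1,3]
Step 6: ref 5 → FAULT (evict 4), frames=[5,1,3]
Step 7: ref 1 → HIT, frames=[5,1,3]
Step 8: ref 2 → FAULT (evict 1), frames=[5,2,3]
Step 9: ref 1 → FAULT (evict 3), frames=[5,2,1]
Step 10: ref 1 → HIT, frames=[5,2,1]
Total faults: 6

Answer: 6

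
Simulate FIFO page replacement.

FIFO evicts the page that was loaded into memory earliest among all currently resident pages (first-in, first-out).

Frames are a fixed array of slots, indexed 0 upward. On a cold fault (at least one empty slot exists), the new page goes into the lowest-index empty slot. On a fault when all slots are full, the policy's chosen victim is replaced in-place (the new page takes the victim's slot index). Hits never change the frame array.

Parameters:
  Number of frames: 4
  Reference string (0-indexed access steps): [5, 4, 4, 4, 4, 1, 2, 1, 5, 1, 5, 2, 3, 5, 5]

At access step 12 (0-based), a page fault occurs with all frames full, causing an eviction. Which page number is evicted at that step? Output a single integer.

Step 0: ref 5 -> FAULT, frames=[5,-,-,-]
Step 1: ref 4 -> FAULT, frames=[5,4,-,-]
Step 2: ref 4 -> HIT, frames=[5,4,-,-]
Step 3: ref 4 -> HIT, frames=[5,4,-,-]
Step 4: ref 4 -> HIT, frames=[5,4,-,-]
Step 5: ref 1 -> FAULT, frames=[5,4,1,-]
Step 6: ref 2 -> FAULT, frames=[5,4,1,2]
Step 7: ref 1 -> HIT, frames=[5,4,1,2]
Step 8: ref 5 -> HIT, frames=[5,4,1,2]
Step 9: ref 1 -> HIT, frames=[5,4,1,2]
Step 10: ref 5 -> HIT, frames=[5,4,1,2]
Step 11: ref 2 -> HIT, frames=[5,4,1,2]
Step 12: ref 3 -> FAULT, evict 5, frames=[3,4,1,2]
At step 12: evicted page 5

Answer: 5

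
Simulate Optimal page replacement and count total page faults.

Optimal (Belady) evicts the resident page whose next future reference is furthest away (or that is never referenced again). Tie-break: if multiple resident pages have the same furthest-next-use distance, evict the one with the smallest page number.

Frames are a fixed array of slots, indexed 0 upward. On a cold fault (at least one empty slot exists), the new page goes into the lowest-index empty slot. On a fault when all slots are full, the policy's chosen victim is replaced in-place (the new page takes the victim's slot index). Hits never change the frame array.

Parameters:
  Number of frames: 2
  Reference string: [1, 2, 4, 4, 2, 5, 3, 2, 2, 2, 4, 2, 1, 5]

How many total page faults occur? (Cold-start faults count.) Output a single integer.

Step 0: ref 1 → FAULT, frames=[1,-]
Step 1: ref 2 → FAULT, frames=[1,2]
Step 2: ref 4 → FAULT (evict 1), frames=[4,2]
Step 3: ref 4 → HIT, frames=[4,2]
Step 4: ref 2 → HIT, frames=[4,2]
Step 5: ref 5 → FAULT (evict 4), frames=[5,2]
Step 6: ref 3 → FAULT (evict 5), frames=[3,2]
Step 7: ref 2 → HIT, frames=[3,2]
Step 8: ref 2 → HIT, frames=[3,2]
Step 9: ref 2 → HIT, frames=[3,2]
Step 10: ref 4 → FAULT (evict 3), frames=[4,2]
Step 11: ref 2 → HIT, frames=[4,2]
Step 12: ref 1 → FAULT (evict 2), frames=[4,1]
Step 13: ref 5 → FAULT (evict 1), frames=[4,5]
Total faults: 8

Answer: 8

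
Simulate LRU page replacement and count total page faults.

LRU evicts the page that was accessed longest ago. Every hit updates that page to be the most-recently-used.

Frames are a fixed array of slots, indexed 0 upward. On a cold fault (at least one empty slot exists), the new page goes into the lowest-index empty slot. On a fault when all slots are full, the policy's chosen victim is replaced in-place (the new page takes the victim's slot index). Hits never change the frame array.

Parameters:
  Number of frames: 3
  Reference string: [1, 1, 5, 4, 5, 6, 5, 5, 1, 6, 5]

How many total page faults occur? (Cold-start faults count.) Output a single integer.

Step 0: ref 1 → FAULT, frames=[1,-,-]
Step 1: ref 1 → HIT, frames=[1,-,-]
Step 2: ref 5 → FAULT, frames=[1,5,-]
Step 3: ref 4 → FAULT, frames=[1,5,4]
Step 4: ref 5 → HIT, frames=[1,5,4]
Step 5: ref 6 → FAULT (evict 1), frames=[6,5,4]
Step 6: ref 5 → HIT, frames=[6,5,4]
Step 7: ref 5 → HIT, frames=[6,5,4]
Step 8: ref 1 → FAULT (evict 4), frames=[6,5,1]
Step 9: ref 6 → HIT, frames=[6,5,1]
Step 10: ref 5 → HIT, frames=[6,5,1]
Total faults: 5

Answer: 5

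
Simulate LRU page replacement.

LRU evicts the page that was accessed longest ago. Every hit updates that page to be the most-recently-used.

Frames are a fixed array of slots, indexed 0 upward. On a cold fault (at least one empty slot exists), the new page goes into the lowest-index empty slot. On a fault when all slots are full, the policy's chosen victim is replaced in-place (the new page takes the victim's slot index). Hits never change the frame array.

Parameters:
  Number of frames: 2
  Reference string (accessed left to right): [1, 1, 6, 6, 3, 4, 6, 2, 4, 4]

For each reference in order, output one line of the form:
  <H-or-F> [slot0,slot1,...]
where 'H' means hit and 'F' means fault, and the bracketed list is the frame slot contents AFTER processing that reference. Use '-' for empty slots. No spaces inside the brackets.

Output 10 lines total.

F [1,-]
H [1,-]
F [1,6]
H [1,6]
F [3,6]
F [3,4]
F [6,4]
F [6,2]
F [4,2]
H [4,2]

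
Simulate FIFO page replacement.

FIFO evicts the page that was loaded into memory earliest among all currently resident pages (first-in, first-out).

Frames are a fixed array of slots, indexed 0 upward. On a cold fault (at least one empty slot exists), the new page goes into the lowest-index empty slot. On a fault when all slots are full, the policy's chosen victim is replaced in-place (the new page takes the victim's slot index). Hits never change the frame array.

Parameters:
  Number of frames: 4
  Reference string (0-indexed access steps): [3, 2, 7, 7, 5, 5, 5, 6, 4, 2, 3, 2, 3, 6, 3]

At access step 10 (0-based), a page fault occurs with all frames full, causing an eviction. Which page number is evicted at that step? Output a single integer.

Answer: 5

Derivation:
Step 0: ref 3 -> FAULT, frames=[3,-,-,-]
Step 1: ref 2 -> FAULT, frames=[3,2,-,-]
Step 2: ref 7 -> FAULT, frames=[3,2,7,-]
Step 3: ref 7 -> HIT, frames=[3,2,7,-]
Step 4: ref 5 -> FAULT, frames=[3,2,7,5]
Step 5: ref 5 -> HIT, frames=[3,2,7,5]
Step 6: ref 5 -> HIT, frames=[3,2,7,5]
Step 7: ref 6 -> FAULT, evict 3, frames=[6,2,7,5]
Step 8: ref 4 -> FAULT, evict 2, frames=[6,4,7,5]
Step 9: ref 2 -> FAULT, evict 7, frames=[6,4,2,5]
Step 10: ref 3 -> FAULT, evict 5, frames=[6,4,2,3]
At step 10: evicted page 5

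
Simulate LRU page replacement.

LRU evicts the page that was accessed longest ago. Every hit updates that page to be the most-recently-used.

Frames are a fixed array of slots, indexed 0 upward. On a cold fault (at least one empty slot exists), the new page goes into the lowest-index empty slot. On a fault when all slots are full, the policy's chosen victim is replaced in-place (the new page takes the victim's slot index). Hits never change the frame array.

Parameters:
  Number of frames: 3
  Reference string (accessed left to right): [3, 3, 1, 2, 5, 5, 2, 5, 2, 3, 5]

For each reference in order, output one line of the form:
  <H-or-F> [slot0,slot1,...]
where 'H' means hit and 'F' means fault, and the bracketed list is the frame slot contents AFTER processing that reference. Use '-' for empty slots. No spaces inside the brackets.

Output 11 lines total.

F [3,-,-]
H [3,-,-]
F [3,1,-]
F [3,1,2]
F [5,1,2]
H [5,1,2]
H [5,1,2]
H [5,1,2]
H [5,1,2]
F [5,3,2]
H [5,3,2]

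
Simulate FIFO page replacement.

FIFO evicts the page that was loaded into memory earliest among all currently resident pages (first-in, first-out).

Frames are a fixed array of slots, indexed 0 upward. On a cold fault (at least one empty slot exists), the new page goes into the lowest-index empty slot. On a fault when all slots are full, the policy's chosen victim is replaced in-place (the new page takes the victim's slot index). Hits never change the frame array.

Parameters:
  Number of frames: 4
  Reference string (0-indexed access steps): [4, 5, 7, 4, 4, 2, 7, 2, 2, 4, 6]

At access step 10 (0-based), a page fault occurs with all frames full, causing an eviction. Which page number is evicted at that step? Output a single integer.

Answer: 4

Derivation:
Step 0: ref 4 -> FAULT, frames=[4,-,-,-]
Step 1: ref 5 -> FAULT, frames=[4,5,-,-]
Step 2: ref 7 -> FAULT, frames=[4,5,7,-]
Step 3: ref 4 -> HIT, frames=[4,5,7,-]
Step 4: ref 4 -> HIT, frames=[4,5,7,-]
Step 5: ref 2 -> FAULT, frames=[4,5,7,2]
Step 6: ref 7 -> HIT, frames=[4,5,7,2]
Step 7: ref 2 -> HIT, frames=[4,5,7,2]
Step 8: ref 2 -> HIT, frames=[4,5,7,2]
Step 9: ref 4 -> HIT, frames=[4,5,7,2]
Step 10: ref 6 -> FAULT, evict 4, frames=[6,5,7,2]
At step 10: evicted page 4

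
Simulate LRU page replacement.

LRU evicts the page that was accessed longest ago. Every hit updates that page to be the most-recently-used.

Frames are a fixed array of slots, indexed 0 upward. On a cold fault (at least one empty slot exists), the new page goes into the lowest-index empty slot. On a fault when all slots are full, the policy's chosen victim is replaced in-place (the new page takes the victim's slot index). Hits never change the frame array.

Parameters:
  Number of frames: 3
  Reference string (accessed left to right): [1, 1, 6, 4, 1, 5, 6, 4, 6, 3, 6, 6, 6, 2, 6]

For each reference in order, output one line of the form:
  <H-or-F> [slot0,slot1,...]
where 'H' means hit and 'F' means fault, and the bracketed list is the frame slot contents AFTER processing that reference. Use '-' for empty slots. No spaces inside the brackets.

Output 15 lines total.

F [1,-,-]
H [1,-,-]
F [1,6,-]
F [1,6,4]
H [1,6,4]
F [1,5,4]
F [1,5,6]
F [4,5,6]
H [4,5,6]
F [4,3,6]
H [4,3,6]
H [4,3,6]
H [4,3,6]
F [2,3,6]
H [2,3,6]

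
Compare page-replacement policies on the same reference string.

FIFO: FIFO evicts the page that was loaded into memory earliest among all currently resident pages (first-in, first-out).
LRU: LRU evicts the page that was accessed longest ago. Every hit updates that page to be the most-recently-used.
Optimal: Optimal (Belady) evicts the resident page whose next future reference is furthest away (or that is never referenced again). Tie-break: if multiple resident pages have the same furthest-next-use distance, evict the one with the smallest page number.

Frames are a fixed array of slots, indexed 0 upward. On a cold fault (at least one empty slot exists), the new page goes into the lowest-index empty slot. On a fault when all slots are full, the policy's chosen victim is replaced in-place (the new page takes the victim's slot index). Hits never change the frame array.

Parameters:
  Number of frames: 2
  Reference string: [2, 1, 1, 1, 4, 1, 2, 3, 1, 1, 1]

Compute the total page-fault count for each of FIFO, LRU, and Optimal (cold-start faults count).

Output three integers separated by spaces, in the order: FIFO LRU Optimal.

Answer: 6 6 5

Derivation:
--- FIFO ---
  step 0: ref 2 -> FAULT, frames=[2,-] (faults so far: 1)
  step 1: ref 1 -> FAULT, frames=[2,1] (faults so far: 2)
  step 2: ref 1 -> HIT, frames=[2,1] (faults so far: 2)
  step 3: ref 1 -> HIT, frames=[2,1] (faults so far: 2)
  step 4: ref 4 -> FAULT, evict 2, frames=[4,1] (faults so far: 3)
  step 5: ref 1 -> HIT, frames=[4,1] (faults so far: 3)
  step 6: ref 2 -> FAULT, evict 1, frames=[4,2] (faults so far: 4)
  step 7: ref 3 -> FAULT, evict 4, frames=[3,2] (faults so far: 5)
  step 8: ref 1 -> FAULT, evict 2, frames=[3,1] (faults so far: 6)
  step 9: ref 1 -> HIT, frames=[3,1] (faults so far: 6)
  step 10: ref 1 -> HIT, frames=[3,1] (faults so far: 6)
  FIFO total faults: 6
--- LRU ---
  step 0: ref 2 -> FAULT, frames=[2,-] (faults so far: 1)
  step 1: ref 1 -> FAULT, frames=[2,1] (faults so far: 2)
  step 2: ref 1 -> HIT, frames=[2,1] (faults so far: 2)
  step 3: ref 1 -> HIT, frames=[2,1] (faults so far: 2)
  step 4: ref 4 -> FAULT, evict 2, frames=[4,1] (faults so far: 3)
  step 5: ref 1 -> HIT, frames=[4,1] (faults so far: 3)
  step 6: ref 2 -> FAULT, evict 4, frames=[2,1] (faults so far: 4)
  step 7: ref 3 -> FAULT, evict 1, frames=[2,3] (faults so far: 5)
  step 8: ref 1 -> FAULT, evict 2, frames=[1,3] (faults so far: 6)
  step 9: ref 1 -> HIT, frames=[1,3] (faults so far: 6)
  step 10: ref 1 -> HIT, frames=[1,3] (faults so far: 6)
  LRU total faults: 6
--- Optimal ---
  step 0: ref 2 -> FAULT, frames=[2,-] (faults so far: 1)
  step 1: ref 1 -> FAULT, frames=[2,1] (faults so far: 2)
  step 2: ref 1 -> HIT, frames=[2,1] (faults so far: 2)
  step 3: ref 1 -> HIT, frames=[2,1] (faults so far: 2)
  step 4: ref 4 -> FAULT, evict 2, frames=[4,1] (faults so far: 3)
  step 5: ref 1 -> HIT, frames=[4,1] (faults so far: 3)
  step 6: ref 2 -> FAULT, evict 4, frames=[2,1] (faults so far: 4)
  step 7: ref 3 -> FAULT, evict 2, frames=[3,1] (faults so far: 5)
  step 8: ref 1 -> HIT, frames=[3,1] (faults so far: 5)
  step 9: ref 1 -> HIT, frames=[3,1] (faults so far: 5)
  step 10: ref 1 -> HIT, frames=[3,1] (faults so far: 5)
  Optimal total faults: 5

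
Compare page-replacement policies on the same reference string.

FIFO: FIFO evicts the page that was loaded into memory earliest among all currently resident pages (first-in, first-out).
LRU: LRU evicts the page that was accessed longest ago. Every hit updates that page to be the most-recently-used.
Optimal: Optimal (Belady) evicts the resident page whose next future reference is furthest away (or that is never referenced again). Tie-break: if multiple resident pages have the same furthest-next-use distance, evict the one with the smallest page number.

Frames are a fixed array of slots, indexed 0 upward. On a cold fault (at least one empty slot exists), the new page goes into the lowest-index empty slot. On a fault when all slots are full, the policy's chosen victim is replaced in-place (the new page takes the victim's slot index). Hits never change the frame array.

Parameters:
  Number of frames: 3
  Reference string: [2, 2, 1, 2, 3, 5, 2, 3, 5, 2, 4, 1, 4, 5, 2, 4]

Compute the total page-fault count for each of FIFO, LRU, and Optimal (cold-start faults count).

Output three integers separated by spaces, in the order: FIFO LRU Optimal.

--- FIFO ---
  step 0: ref 2 -> FAULT, frames=[2,-,-] (faults so far: 1)
  step 1: ref 2 -> HIT, frames=[2,-,-] (faults so far: 1)
  step 2: ref 1 -> FAULT, frames=[2,1,-] (faults so far: 2)
  step 3: ref 2 -> HIT, frames=[2,1,-] (faults so far: 2)
  step 4: ref 3 -> FAULT, frames=[2,1,3] (faults so far: 3)
  step 5: ref 5 -> FAULT, evict 2, frames=[5,1,3] (faults so far: 4)
  step 6: ref 2 -> FAULT, evict 1, frames=[5,2,3] (faults so far: 5)
  step 7: ref 3 -> HIT, frames=[5,2,3] (faults so far: 5)
  step 8: ref 5 -> HIT, frames=[5,2,3] (faults so far: 5)
  step 9: ref 2 -> HIT, frames=[5,2,3] (faults so far: 5)
  step 10: ref 4 -> FAULT, evict 3, frames=[5,2,4] (faults so far: 6)
  step 11: ref 1 -> FAULT, evict 5, frames=[1,2,4] (faults so far: 7)
  step 12: ref 4 -> HIT, frames=[1,2,4] (faults so far: 7)
  step 13: ref 5 -> FAULT, evict 2, frames=[1,5,4] (faults so far: 8)
  step 14: ref 2 -> FAULT, evict 4, frames=[1,5,2] (faults so far: 9)
  step 15: ref 4 -> FAULT, evict 1, frames=[4,5,2] (faults so far: 10)
  FIFO total faults: 10
--- LRU ---
  step 0: ref 2 -> FAULT, frames=[2,-,-] (faults so far: 1)
  step 1: ref 2 -> HIT, frames=[2,-,-] (faults so far: 1)
  step 2: ref 1 -> FAULT, frames=[2,1,-] (faults so far: 2)
  step 3: ref 2 -> HIT, frames=[2,1,-] (faults so far: 2)
  step 4: ref 3 -> FAULT, frames=[2,1,3] (faults so far: 3)
  step 5: ref 5 -> FAULT, evict 1, frames=[2,5,3] (faults so far: 4)
  step 6: ref 2 -> HIT, frames=[2,5,3] (faults so far: 4)
  step 7: ref 3 -> HIT, frames=[2,5,3] (faults so far: 4)
  step 8: ref 5 -> HIT, frames=[2,5,3] (faults so far: 4)
  step 9: ref 2 -> HIT, frames=[2,5,3] (faults so far: 4)
  step 10: ref 4 -> FAULT, evict 3, frames=[2,5,4] (faults so far: 5)
  step 11: ref 1 -> FAULT, evict 5, frames=[2,1,4] (faults so far: 6)
  step 12: ref 4 -> HIT, frames=[2,1,4] (faults so far: 6)
  step 13: ref 5 -> FAULT, evict 2, frames=[5,1,4] (faults so far: 7)
  step 14: ref 2 -> FAULT, evict 1, frames=[5,2,4] (faults so far: 8)
  step 15: ref 4 -> HIT, frames=[5,2,4] (faults so far: 8)
  LRU total faults: 8
--- Optimal ---
  step 0: ref 2 -> FAULT, frames=[2,-,-] (faults so far: 1)
  step 1: ref 2 -> HIT, frames=[2,-,-] (faults so far: 1)
  step 2: ref 1 -> FAULT, frames=[2,1,-] (faults so far: 2)
  step 3: ref 2 -> HIT, frames=[2,1,-] (faults so far: 2)
  step 4: ref 3 -> FAULT, frames=[2,1,3] (faults so far: 3)
  step 5: ref 5 -> FAULT, evict 1, frames=[2,5,3] (faults so far: 4)
  step 6: ref 2 -> HIT, frames=[2,5,3] (faults so far: 4)
  step 7: ref 3 -> HIT, frames=[2,5,3] (faults so far: 4)
  step 8: ref 5 -> HIT, frames=[2,5,3] (faults so far: 4)
  step 9: ref 2 -> HIT, frames=[2,5,3] (faults so far: 4)
  step 10: ref 4 -> FAULT, evict 3, frames=[2,5,4] (faults so far: 5)
  step 11: ref 1 -> FAULT, evict 2, frames=[1,5,4] (faults so far: 6)
  step 12: ref 4 -> HIT, frames=[1,5,4] (faults so far: 6)
  step 13: ref 5 -> HIT, frames=[1,5,4] (faults so far: 6)
  step 14: ref 2 -> FAULT, evict 1, frames=[2,5,4] (faults so far: 7)
  step 15: ref 4 -> HIT, frames=[2,5,4] (faults so far: 7)
  Optimal total faults: 7

Answer: 10 8 7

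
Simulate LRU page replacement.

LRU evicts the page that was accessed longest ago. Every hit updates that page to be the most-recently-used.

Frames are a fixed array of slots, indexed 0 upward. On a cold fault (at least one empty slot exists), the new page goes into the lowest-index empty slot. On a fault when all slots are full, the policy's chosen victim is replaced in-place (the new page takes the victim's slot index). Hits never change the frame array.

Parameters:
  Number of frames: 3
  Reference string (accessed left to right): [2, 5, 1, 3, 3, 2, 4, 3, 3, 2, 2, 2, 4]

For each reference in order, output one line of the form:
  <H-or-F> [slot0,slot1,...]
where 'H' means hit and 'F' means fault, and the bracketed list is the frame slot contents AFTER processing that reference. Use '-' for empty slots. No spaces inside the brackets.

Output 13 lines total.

F [2,-,-]
F [2,5,-]
F [2,5,1]
F [3,5,1]
H [3,5,1]
F [3,2,1]
F [3,2,4]
H [3,2,4]
H [3,2,4]
H [3,2,4]
H [3,2,4]
H [3,2,4]
H [3,2,4]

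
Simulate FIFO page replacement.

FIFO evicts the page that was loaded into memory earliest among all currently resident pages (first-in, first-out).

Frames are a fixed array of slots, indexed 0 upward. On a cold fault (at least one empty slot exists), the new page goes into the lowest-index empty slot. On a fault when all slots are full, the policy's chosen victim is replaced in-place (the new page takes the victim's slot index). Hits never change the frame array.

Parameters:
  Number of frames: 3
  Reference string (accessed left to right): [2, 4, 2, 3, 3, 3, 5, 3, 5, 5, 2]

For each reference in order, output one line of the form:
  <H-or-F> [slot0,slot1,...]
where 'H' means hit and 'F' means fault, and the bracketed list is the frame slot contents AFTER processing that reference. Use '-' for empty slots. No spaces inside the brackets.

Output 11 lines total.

F [2,-,-]
F [2,4,-]
H [2,4,-]
F [2,4,3]
H [2,4,3]
H [2,4,3]
F [5,4,3]
H [5,4,3]
H [5,4,3]
H [5,4,3]
F [5,2,3]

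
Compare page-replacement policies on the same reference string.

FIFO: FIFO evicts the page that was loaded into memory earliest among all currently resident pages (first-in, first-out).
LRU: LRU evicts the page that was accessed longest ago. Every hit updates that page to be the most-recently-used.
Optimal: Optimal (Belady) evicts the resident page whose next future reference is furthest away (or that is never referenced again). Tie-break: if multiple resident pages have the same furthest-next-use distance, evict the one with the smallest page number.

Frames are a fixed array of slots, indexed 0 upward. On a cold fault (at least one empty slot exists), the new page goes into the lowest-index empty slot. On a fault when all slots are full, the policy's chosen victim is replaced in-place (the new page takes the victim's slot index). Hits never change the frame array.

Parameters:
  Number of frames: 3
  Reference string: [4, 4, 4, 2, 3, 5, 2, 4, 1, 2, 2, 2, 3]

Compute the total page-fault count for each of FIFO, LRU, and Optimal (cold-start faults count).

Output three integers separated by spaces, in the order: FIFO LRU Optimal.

--- FIFO ---
  step 0: ref 4 -> FAULT, frames=[4,-,-] (faults so far: 1)
  step 1: ref 4 -> HIT, frames=[4,-,-] (faults so far: 1)
  step 2: ref 4 -> HIT, frames=[4,-,-] (faults so far: 1)
  step 3: ref 2 -> FAULT, frames=[4,2,-] (faults so far: 2)
  step 4: ref 3 -> FAULT, frames=[4,2,3] (faults so far: 3)
  step 5: ref 5 -> FAULT, evict 4, frames=[5,2,3] (faults so far: 4)
  step 6: ref 2 -> HIT, frames=[5,2,3] (faults so far: 4)
  step 7: ref 4 -> FAULT, evict 2, frames=[5,4,3] (faults so far: 5)
  step 8: ref 1 -> FAULT, evict 3, frames=[5,4,1] (faults so far: 6)
  step 9: ref 2 -> FAULT, evict 5, frames=[2,4,1] (faults so far: 7)
  step 10: ref 2 -> HIT, frames=[2,4,1] (faults so far: 7)
  step 11: ref 2 -> HIT, frames=[2,4,1] (faults so far: 7)
  step 12: ref 3 -> FAULT, evict 4, frames=[2,3,1] (faults so far: 8)
  FIFO total faults: 8
--- LRU ---
  step 0: ref 4 -> FAULT, frames=[4,-,-] (faults so far: 1)
  step 1: ref 4 -> HIT, frames=[4,-,-] (faults so far: 1)
  step 2: ref 4 -> HIT, frames=[4,-,-] (faults so far: 1)
  step 3: ref 2 -> FAULT, frames=[4,2,-] (faults so far: 2)
  step 4: ref 3 -> FAULT, frames=[4,2,3] (faults so far: 3)
  step 5: ref 5 -> FAULT, evict 4, frames=[5,2,3] (faults so far: 4)
  step 6: ref 2 -> HIT, frames=[5,2,3] (faults so far: 4)
  step 7: ref 4 -> FAULT, evict 3, frames=[5,2,4] (faults so far: 5)
  step 8: ref 1 -> FAULT, evict 5, frames=[1,2,4] (faults so far: 6)
  step 9: ref 2 -> HIT, frames=[1,2,4] (faults so far: 6)
  step 10: ref 2 -> HIT, frames=[1,2,4] (faults so far: 6)
  step 11: ref 2 -> HIT, frames=[1,2,4] (faults so far: 6)
  step 12: ref 3 -> FAULT, evict 4, frames=[1,2,3] (faults so far: 7)
  LRU total faults: 7
--- Optimal ---
  step 0: ref 4 -> FAULT, frames=[4,-,-] (faults so far: 1)
  step 1: ref 4 -> HIT, frames=[4,-,-] (faults so far: 1)
  step 2: ref 4 -> HIT, frames=[4,-,-] (faults so far: 1)
  step 3: ref 2 -> FAULT, frames=[4,2,-] (faults so far: 2)
  step 4: ref 3 -> FAULT, frames=[4,2,3] (faults so far: 3)
  step 5: ref 5 -> FAULT, evict 3, frames=[4,2,5] (faults so far: 4)
  step 6: ref 2 -> HIT, frames=[4,2,5] (faults so far: 4)
  step 7: ref 4 -> HIT, frames=[4,2,5] (faults so far: 4)
  step 8: ref 1 -> FAULT, evict 4, frames=[1,2,5] (faults so far: 5)
  step 9: ref 2 -> HIT, frames=[1,2,5] (faults so far: 5)
  step 10: ref 2 -> HIT, frames=[1,2,5] (faults so far: 5)
  step 11: ref 2 -> HIT, frames=[1,2,5] (faults so far: 5)
  step 12: ref 3 -> FAULT, evict 1, frames=[3,2,5] (faults so far: 6)
  Optimal total faults: 6

Answer: 8 7 6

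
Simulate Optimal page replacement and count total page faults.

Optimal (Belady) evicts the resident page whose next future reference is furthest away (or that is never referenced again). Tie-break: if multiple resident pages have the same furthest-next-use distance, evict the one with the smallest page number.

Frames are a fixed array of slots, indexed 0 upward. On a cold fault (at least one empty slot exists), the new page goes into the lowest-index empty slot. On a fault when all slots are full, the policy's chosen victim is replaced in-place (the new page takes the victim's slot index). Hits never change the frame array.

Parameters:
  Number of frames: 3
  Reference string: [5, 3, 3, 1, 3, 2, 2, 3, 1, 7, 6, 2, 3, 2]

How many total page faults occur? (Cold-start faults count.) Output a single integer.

Answer: 6

Derivation:
Step 0: ref 5 → FAULT, frames=[5,-,-]
Step 1: ref 3 → FAULT, frames=[5,3,-]
Step 2: ref 3 → HIT, frames=[5,3,-]
Step 3: ref 1 → FAULT, frames=[5,3,1]
Step 4: ref 3 → HIT, frames=[5,3,1]
Step 5: ref 2 → FAULT (evict 5), frames=[2,3,1]
Step 6: ref 2 → HIT, frames=[2,3,1]
Step 7: ref 3 → HIT, frames=[2,3,1]
Step 8: ref 1 → HIT, frames=[2,3,1]
Step 9: ref 7 → FAULT (evict 1), frames=[2,3,7]
Step 10: ref 6 → FAULT (evict 7), frames=[2,3,6]
Step 11: ref 2 → HIT, frames=[2,3,6]
Step 12: ref 3 → HIT, frames=[2,3,6]
Step 13: ref 2 → HIT, frames=[2,3,6]
Total faults: 6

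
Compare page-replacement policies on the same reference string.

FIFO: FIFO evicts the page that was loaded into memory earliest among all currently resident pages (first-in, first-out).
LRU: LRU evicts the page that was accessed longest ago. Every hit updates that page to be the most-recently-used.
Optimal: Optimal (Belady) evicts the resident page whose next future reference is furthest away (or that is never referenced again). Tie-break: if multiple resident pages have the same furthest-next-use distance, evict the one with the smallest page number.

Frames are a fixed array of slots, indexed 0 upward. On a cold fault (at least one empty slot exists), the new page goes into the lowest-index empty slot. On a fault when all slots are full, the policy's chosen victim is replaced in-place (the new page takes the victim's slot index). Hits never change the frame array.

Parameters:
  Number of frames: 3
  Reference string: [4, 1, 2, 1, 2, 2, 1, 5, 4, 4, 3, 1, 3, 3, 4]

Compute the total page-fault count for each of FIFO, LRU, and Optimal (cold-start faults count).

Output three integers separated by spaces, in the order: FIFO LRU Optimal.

--- FIFO ---
  step 0: ref 4 -> FAULT, frames=[4,-,-] (faults so far: 1)
  step 1: ref 1 -> FAULT, frames=[4,1,-] (faults so far: 2)
  step 2: ref 2 -> FAULT, frames=[4,1,2] (faults so far: 3)
  step 3: ref 1 -> HIT, frames=[4,1,2] (faults so far: 3)
  step 4: ref 2 -> HIT, frames=[4,1,2] (faults so far: 3)
  step 5: ref 2 -> HIT, frames=[4,1,2] (faults so far: 3)
  step 6: ref 1 -> HIT, frames=[4,1,2] (faults so far: 3)
  step 7: ref 5 -> FAULT, evict 4, frames=[5,1,2] (faults so far: 4)
  step 8: ref 4 -> FAULT, evict 1, frames=[5,4,2] (faults so far: 5)
  step 9: ref 4 -> HIT, frames=[5,4,2] (faults so far: 5)
  step 10: ref 3 -> FAULT, evict 2, frames=[5,4,3] (faults so far: 6)
  step 11: ref 1 -> FAULT, evict 5, frames=[1,4,3] (faults so far: 7)
  step 12: ref 3 -> HIT, frames=[1,4,3] (faults so far: 7)
  step 13: ref 3 -> HIT, frames=[1,4,3] (faults so far: 7)
  step 14: ref 4 -> HIT, frames=[1,4,3] (faults so far: 7)
  FIFO total faults: 7
--- LRU ---
  step 0: ref 4 -> FAULT, frames=[4,-,-] (faults so far: 1)
  step 1: ref 1 -> FAULT, frames=[4,1,-] (faults so far: 2)
  step 2: ref 2 -> FAULT, frames=[4,1,2] (faults so far: 3)
  step 3: ref 1 -> HIT, frames=[4,1,2] (faults so far: 3)
  step 4: ref 2 -> HIT, frames=[4,1,2] (faults so far: 3)
  step 5: ref 2 -> HIT, frames=[4,1,2] (faults so far: 3)
  step 6: ref 1 -> HIT, frames=[4,1,2] (faults so far: 3)
  step 7: ref 5 -> FAULT, evict 4, frames=[5,1,2] (faults so far: 4)
  step 8: ref 4 -> FAULT, evict 2, frames=[5,1,4] (faults so far: 5)
  step 9: ref 4 -> HIT, frames=[5,1,4] (faults so far: 5)
  step 10: ref 3 -> FAULT, evict 1, frames=[5,3,4] (faults so far: 6)
  step 11: ref 1 -> FAULT, evict 5, frames=[1,3,4] (faults so far: 7)
  step 12: ref 3 -> HIT, frames=[1,3,4] (faults so far: 7)
  step 13: ref 3 -> HIT, frames=[1,3,4] (faults so far: 7)
  step 14: ref 4 -> HIT, frames=[1,3,4] (faults so far: 7)
  LRU total faults: 7
--- Optimal ---
  step 0: ref 4 -> FAULT, frames=[4,-,-] (faults so far: 1)
  step 1: ref 1 -> FAULT, frames=[4,1,-] (faults so far: 2)
  step 2: ref 2 -> FAULT, frames=[4,1,2] (faults so far: 3)
  step 3: ref 1 -> HIT, frames=[4,1,2] (faults so far: 3)
  step 4: ref 2 -> HIT, frames=[4,1,2] (faults so far: 3)
  step 5: ref 2 -> HIT, frames=[4,1,2] (faults so far: 3)
  step 6: ref 1 -> HIT, frames=[4,1,2] (faults so far: 3)
  step 7: ref 5 -> FAULT, evict 2, frames=[4,1,5] (faults so far: 4)
  step 8: ref 4 -> HIT, frames=[4,1,5] (faults so far: 4)
  step 9: ref 4 -> HIT, frames=[4,1,5] (faults so far: 4)
  step 10: ref 3 -> FAULT, evict 5, frames=[4,1,3] (faults so far: 5)
  step 11: ref 1 -> HIT, frames=[4,1,3] (faults so far: 5)
  step 12: ref 3 -> HIT, frames=[4,1,3] (faults so far: 5)
  step 13: ref 3 -> HIT, frames=[4,1,3] (faults so far: 5)
  step 14: ref 4 -> HIT, frames=[4,1,3] (faults so far: 5)
  Optimal total faults: 5

Answer: 7 7 5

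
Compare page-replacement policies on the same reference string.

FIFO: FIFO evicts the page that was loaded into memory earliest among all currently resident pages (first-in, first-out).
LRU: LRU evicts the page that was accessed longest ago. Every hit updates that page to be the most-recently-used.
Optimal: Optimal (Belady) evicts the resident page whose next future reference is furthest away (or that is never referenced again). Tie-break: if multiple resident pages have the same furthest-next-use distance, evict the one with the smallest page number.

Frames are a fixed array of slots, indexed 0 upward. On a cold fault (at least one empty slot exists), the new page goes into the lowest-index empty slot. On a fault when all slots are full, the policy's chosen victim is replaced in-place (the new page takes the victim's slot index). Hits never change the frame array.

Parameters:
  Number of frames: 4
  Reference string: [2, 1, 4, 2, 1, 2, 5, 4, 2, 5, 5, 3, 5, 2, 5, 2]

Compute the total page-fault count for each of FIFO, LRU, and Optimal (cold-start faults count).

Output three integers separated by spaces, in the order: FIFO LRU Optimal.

Answer: 6 5 5

Derivation:
--- FIFO ---
  step 0: ref 2 -> FAULT, frames=[2,-,-,-] (faults so far: 1)
  step 1: ref 1 -> FAULT, frames=[2,1,-,-] (faults so far: 2)
  step 2: ref 4 -> FAULT, frames=[2,1,4,-] (faults so far: 3)
  step 3: ref 2 -> HIT, frames=[2,1,4,-] (faults so far: 3)
  step 4: ref 1 -> HIT, frames=[2,1,4,-] (faults so far: 3)
  step 5: ref 2 -> HIT, frames=[2,1,4,-] (faults so far: 3)
  step 6: ref 5 -> FAULT, frames=[2,1,4,5] (faults so far: 4)
  step 7: ref 4 -> HIT, frames=[2,1,4,5] (faults so far: 4)
  step 8: ref 2 -> HIT, frames=[2,1,4,5] (faults so far: 4)
  step 9: ref 5 -> HIT, frames=[2,1,4,5] (faults so far: 4)
  step 10: ref 5 -> HIT, frames=[2,1,4,5] (faults so far: 4)
  step 11: ref 3 -> FAULT, evict 2, frames=[3,1,4,5] (faults so far: 5)
  step 12: ref 5 -> HIT, frames=[3,1,4,5] (faults so far: 5)
  step 13: ref 2 -> FAULT, evict 1, frames=[3,2,4,5] (faults so far: 6)
  step 14: ref 5 -> HIT, frames=[3,2,4,5] (faults so far: 6)
  step 15: ref 2 -> HIT, frames=[3,2,4,5] (faults so far: 6)
  FIFO total faults: 6
--- LRU ---
  step 0: ref 2 -> FAULT, frames=[2,-,-,-] (faults so far: 1)
  step 1: ref 1 -> FAULT, frames=[2,1,-,-] (faults so far: 2)
  step 2: ref 4 -> FAULT, frames=[2,1,4,-] (faults so far: 3)
  step 3: ref 2 -> HIT, frames=[2,1,4,-] (faults so far: 3)
  step 4: ref 1 -> HIT, frames=[2,1,4,-] (faults so far: 3)
  step 5: ref 2 -> HIT, frames=[2,1,4,-] (faults so far: 3)
  step 6: ref 5 -> FAULT, frames=[2,1,4,5] (faults so far: 4)
  step 7: ref 4 -> HIT, frames=[2,1,4,5] (faults so far: 4)
  step 8: ref 2 -> HIT, frames=[2,1,4,5] (faults so far: 4)
  step 9: ref 5 -> HIT, frames=[2,1,4,5] (faults so far: 4)
  step 10: ref 5 -> HIT, frames=[2,1,4,5] (faults so far: 4)
  step 11: ref 3 -> FAULT, evict 1, frames=[2,3,4,5] (faults so far: 5)
  step 12: ref 5 -> HIT, frames=[2,3,4,5] (faults so far: 5)
  step 13: ref 2 -> HIT, frames=[2,3,4,5] (faults so far: 5)
  step 14: ref 5 -> HIT, frames=[2,3,4,5] (faults so far: 5)
  step 15: ref 2 -> HIT, frames=[2,3,4,5] (faults so far: 5)
  LRU total faults: 5
--- Optimal ---
  step 0: ref 2 -> FAULT, frames=[2,-,-,-] (faults so far: 1)
  step 1: ref 1 -> FAULT, frames=[2,1,-,-] (faults so far: 2)
  step 2: ref 4 -> FAULT, frames=[2,1,4,-] (faults so far: 3)
  step 3: ref 2 -> HIT, frames=[2,1,4,-] (faults so far: 3)
  step 4: ref 1 -> HIT, frames=[2,1,4,-] (faults so far: 3)
  step 5: ref 2 -> HIT, frames=[2,1,4,-] (faults so far: 3)
  step 6: ref 5 -> FAULT, frames=[2,1,4,5] (faults so far: 4)
  step 7: ref 4 -> HIT, frames=[2,1,4,5] (faults so far: 4)
  step 8: ref 2 -> HIT, frames=[2,1,4,5] (faults so far: 4)
  step 9: ref 5 -> HIT, frames=[2,1,4,5] (faults so far: 4)
  step 10: ref 5 -> HIT, frames=[2,1,4,5] (faults so far: 4)
  step 11: ref 3 -> FAULT, evict 1, frames=[2,3,4,5] (faults so far: 5)
  step 12: ref 5 -> HIT, frames=[2,3,4,5] (faults so far: 5)
  step 13: ref 2 -> HIT, frames=[2,3,4,5] (faults so far: 5)
  step 14: ref 5 -> HIT, frames=[2,3,4,5] (faults so far: 5)
  step 15: ref 2 -> HIT, frames=[2,3,4,5] (faults so far: 5)
  Optimal total faults: 5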